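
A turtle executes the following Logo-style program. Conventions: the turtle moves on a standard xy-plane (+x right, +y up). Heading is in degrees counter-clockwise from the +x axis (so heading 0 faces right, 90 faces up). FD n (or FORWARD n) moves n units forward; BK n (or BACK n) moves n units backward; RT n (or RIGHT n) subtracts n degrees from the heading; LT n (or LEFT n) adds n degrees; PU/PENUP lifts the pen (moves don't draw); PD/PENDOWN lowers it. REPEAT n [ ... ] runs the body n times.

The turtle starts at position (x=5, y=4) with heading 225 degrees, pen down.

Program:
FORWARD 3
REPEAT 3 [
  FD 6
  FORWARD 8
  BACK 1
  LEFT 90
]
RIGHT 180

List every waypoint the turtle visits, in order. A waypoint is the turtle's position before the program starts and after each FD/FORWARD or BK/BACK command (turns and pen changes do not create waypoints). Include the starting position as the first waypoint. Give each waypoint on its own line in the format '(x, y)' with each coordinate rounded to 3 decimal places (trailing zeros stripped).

Executing turtle program step by step:
Start: pos=(5,4), heading=225, pen down
FD 3: (5,4) -> (2.879,1.879) [heading=225, draw]
REPEAT 3 [
  -- iteration 1/3 --
  FD 6: (2.879,1.879) -> (-1.364,-2.364) [heading=225, draw]
  FD 8: (-1.364,-2.364) -> (-7.021,-8.021) [heading=225, draw]
  BK 1: (-7.021,-8.021) -> (-6.314,-7.314) [heading=225, draw]
  LT 90: heading 225 -> 315
  -- iteration 2/3 --
  FD 6: (-6.314,-7.314) -> (-2.071,-11.556) [heading=315, draw]
  FD 8: (-2.071,-11.556) -> (3.586,-17.213) [heading=315, draw]
  BK 1: (3.586,-17.213) -> (2.879,-16.506) [heading=315, draw]
  LT 90: heading 315 -> 45
  -- iteration 3/3 --
  FD 6: (2.879,-16.506) -> (7.121,-12.263) [heading=45, draw]
  FD 8: (7.121,-12.263) -> (12.778,-6.607) [heading=45, draw]
  BK 1: (12.778,-6.607) -> (12.071,-7.314) [heading=45, draw]
  LT 90: heading 45 -> 135
]
RT 180: heading 135 -> 315
Final: pos=(12.071,-7.314), heading=315, 10 segment(s) drawn
Waypoints (11 total):
(5, 4)
(2.879, 1.879)
(-1.364, -2.364)
(-7.021, -8.021)
(-6.314, -7.314)
(-2.071, -11.556)
(3.586, -17.213)
(2.879, -16.506)
(7.121, -12.263)
(12.778, -6.607)
(12.071, -7.314)

Answer: (5, 4)
(2.879, 1.879)
(-1.364, -2.364)
(-7.021, -8.021)
(-6.314, -7.314)
(-2.071, -11.556)
(3.586, -17.213)
(2.879, -16.506)
(7.121, -12.263)
(12.778, -6.607)
(12.071, -7.314)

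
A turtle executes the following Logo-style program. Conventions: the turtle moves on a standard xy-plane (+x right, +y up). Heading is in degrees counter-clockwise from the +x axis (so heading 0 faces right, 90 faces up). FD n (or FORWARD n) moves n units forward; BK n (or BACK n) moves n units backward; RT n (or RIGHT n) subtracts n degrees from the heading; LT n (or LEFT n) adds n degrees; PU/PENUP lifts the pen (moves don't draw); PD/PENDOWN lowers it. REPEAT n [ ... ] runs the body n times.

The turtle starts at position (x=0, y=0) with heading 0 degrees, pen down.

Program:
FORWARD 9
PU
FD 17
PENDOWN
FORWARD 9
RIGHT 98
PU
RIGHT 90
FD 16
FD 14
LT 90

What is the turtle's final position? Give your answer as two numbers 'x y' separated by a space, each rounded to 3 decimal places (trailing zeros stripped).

Executing turtle program step by step:
Start: pos=(0,0), heading=0, pen down
FD 9: (0,0) -> (9,0) [heading=0, draw]
PU: pen up
FD 17: (9,0) -> (26,0) [heading=0, move]
PD: pen down
FD 9: (26,0) -> (35,0) [heading=0, draw]
RT 98: heading 0 -> 262
PU: pen up
RT 90: heading 262 -> 172
FD 16: (35,0) -> (19.156,2.227) [heading=172, move]
FD 14: (19.156,2.227) -> (5.292,4.175) [heading=172, move]
LT 90: heading 172 -> 262
Final: pos=(5.292,4.175), heading=262, 2 segment(s) drawn

Answer: 5.292 4.175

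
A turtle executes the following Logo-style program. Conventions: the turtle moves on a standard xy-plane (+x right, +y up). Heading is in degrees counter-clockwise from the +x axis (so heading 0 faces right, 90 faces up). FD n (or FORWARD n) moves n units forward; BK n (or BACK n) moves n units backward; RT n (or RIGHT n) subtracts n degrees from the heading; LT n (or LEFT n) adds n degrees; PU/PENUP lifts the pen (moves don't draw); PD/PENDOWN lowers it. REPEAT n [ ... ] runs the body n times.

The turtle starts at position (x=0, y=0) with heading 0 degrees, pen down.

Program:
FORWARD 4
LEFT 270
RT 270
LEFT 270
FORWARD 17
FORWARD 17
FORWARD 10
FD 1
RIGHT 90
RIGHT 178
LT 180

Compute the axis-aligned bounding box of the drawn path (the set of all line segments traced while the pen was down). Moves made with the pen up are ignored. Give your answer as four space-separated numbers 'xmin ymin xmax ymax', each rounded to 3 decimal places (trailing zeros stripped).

Answer: 0 -45 4 0

Derivation:
Executing turtle program step by step:
Start: pos=(0,0), heading=0, pen down
FD 4: (0,0) -> (4,0) [heading=0, draw]
LT 270: heading 0 -> 270
RT 270: heading 270 -> 0
LT 270: heading 0 -> 270
FD 17: (4,0) -> (4,-17) [heading=270, draw]
FD 17: (4,-17) -> (4,-34) [heading=270, draw]
FD 10: (4,-34) -> (4,-44) [heading=270, draw]
FD 1: (4,-44) -> (4,-45) [heading=270, draw]
RT 90: heading 270 -> 180
RT 178: heading 180 -> 2
LT 180: heading 2 -> 182
Final: pos=(4,-45), heading=182, 5 segment(s) drawn

Segment endpoints: x in {0, 4, 4, 4, 4}, y in {-45, -44, -34, -17, 0}
xmin=0, ymin=-45, xmax=4, ymax=0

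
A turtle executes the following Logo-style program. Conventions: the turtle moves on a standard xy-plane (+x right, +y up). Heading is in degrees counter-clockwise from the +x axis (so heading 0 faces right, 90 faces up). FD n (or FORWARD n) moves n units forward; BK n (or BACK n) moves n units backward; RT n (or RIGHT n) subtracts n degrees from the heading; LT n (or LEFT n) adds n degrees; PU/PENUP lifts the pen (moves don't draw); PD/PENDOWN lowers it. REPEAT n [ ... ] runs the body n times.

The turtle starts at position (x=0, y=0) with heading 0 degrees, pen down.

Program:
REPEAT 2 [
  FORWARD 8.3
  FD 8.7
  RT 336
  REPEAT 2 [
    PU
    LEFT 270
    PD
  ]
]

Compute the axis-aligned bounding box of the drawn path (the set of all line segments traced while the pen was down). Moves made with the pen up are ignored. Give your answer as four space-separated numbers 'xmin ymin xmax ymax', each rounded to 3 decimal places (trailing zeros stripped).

Executing turtle program step by step:
Start: pos=(0,0), heading=0, pen down
REPEAT 2 [
  -- iteration 1/2 --
  FD 8.3: (0,0) -> (8.3,0) [heading=0, draw]
  FD 8.7: (8.3,0) -> (17,0) [heading=0, draw]
  RT 336: heading 0 -> 24
  REPEAT 2 [
    -- iteration 1/2 --
    PU: pen up
    LT 270: heading 24 -> 294
    PD: pen down
    -- iteration 2/2 --
    PU: pen up
    LT 270: heading 294 -> 204
    PD: pen down
  ]
  -- iteration 2/2 --
  FD 8.3: (17,0) -> (9.418,-3.376) [heading=204, draw]
  FD 8.7: (9.418,-3.376) -> (1.47,-6.915) [heading=204, draw]
  RT 336: heading 204 -> 228
  REPEAT 2 [
    -- iteration 1/2 --
    PU: pen up
    LT 270: heading 228 -> 138
    PD: pen down
    -- iteration 2/2 --
    PU: pen up
    LT 270: heading 138 -> 48
    PD: pen down
  ]
]
Final: pos=(1.47,-6.915), heading=48, 4 segment(s) drawn

Segment endpoints: x in {0, 1.47, 8.3, 9.418, 17}, y in {-6.915, -3.376, 0}
xmin=0, ymin=-6.915, xmax=17, ymax=0

Answer: 0 -6.915 17 0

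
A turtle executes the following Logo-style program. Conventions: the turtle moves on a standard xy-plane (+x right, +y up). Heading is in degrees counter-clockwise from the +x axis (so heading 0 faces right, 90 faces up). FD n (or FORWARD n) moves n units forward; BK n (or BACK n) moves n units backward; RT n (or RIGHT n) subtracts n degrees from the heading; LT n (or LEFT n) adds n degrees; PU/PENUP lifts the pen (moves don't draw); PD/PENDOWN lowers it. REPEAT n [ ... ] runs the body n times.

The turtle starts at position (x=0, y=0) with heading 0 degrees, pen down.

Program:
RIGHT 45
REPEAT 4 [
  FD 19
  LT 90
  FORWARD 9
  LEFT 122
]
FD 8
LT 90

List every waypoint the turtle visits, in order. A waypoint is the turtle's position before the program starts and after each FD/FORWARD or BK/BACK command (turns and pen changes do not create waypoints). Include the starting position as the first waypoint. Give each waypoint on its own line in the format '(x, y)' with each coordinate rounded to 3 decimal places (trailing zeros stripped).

Answer: (0, 0)
(13.435, -13.435)
(19.799, -7.071)
(1.286, -2.797)
(-0.739, -11.566)
(17.226, -5.381)
(14.296, 3.129)
(2.339, -11.637)
(9.333, -17.301)
(10.308, -9.36)

Derivation:
Executing turtle program step by step:
Start: pos=(0,0), heading=0, pen down
RT 45: heading 0 -> 315
REPEAT 4 [
  -- iteration 1/4 --
  FD 19: (0,0) -> (13.435,-13.435) [heading=315, draw]
  LT 90: heading 315 -> 45
  FD 9: (13.435,-13.435) -> (19.799,-7.071) [heading=45, draw]
  LT 122: heading 45 -> 167
  -- iteration 2/4 --
  FD 19: (19.799,-7.071) -> (1.286,-2.797) [heading=167, draw]
  LT 90: heading 167 -> 257
  FD 9: (1.286,-2.797) -> (-0.739,-11.566) [heading=257, draw]
  LT 122: heading 257 -> 19
  -- iteration 3/4 --
  FD 19: (-0.739,-11.566) -> (17.226,-5.381) [heading=19, draw]
  LT 90: heading 19 -> 109
  FD 9: (17.226,-5.381) -> (14.296,3.129) [heading=109, draw]
  LT 122: heading 109 -> 231
  -- iteration 4/4 --
  FD 19: (14.296,3.129) -> (2.339,-11.637) [heading=231, draw]
  LT 90: heading 231 -> 321
  FD 9: (2.339,-11.637) -> (9.333,-17.301) [heading=321, draw]
  LT 122: heading 321 -> 83
]
FD 8: (9.333,-17.301) -> (10.308,-9.36) [heading=83, draw]
LT 90: heading 83 -> 173
Final: pos=(10.308,-9.36), heading=173, 9 segment(s) drawn
Waypoints (10 total):
(0, 0)
(13.435, -13.435)
(19.799, -7.071)
(1.286, -2.797)
(-0.739, -11.566)
(17.226, -5.381)
(14.296, 3.129)
(2.339, -11.637)
(9.333, -17.301)
(10.308, -9.36)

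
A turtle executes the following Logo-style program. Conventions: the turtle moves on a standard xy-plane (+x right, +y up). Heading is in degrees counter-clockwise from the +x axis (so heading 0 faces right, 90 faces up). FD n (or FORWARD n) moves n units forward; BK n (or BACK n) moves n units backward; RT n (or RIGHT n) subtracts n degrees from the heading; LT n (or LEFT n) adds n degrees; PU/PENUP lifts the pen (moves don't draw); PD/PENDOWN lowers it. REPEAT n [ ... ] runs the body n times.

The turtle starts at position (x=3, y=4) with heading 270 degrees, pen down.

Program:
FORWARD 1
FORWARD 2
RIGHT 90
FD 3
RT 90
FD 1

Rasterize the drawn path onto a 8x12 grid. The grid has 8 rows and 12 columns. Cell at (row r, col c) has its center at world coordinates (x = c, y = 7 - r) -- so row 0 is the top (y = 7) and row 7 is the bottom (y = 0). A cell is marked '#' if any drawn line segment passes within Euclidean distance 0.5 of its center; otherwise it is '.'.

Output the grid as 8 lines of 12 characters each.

Answer: ............
............
............
...#........
...#........
#..#........
####........
............

Derivation:
Segment 0: (3,4) -> (3,3)
Segment 1: (3,3) -> (3,1)
Segment 2: (3,1) -> (-0,1)
Segment 3: (-0,1) -> (-0,2)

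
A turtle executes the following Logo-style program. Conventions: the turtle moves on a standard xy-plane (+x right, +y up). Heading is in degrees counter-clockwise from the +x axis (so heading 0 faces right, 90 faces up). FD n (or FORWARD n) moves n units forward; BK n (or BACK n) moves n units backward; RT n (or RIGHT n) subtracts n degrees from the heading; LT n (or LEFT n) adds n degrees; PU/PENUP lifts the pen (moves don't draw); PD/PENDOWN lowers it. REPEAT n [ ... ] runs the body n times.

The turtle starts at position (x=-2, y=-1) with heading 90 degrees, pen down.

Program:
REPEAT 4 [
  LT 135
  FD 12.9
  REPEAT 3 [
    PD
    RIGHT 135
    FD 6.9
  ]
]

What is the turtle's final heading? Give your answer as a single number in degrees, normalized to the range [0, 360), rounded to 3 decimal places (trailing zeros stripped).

Answer: 90

Derivation:
Executing turtle program step by step:
Start: pos=(-2,-1), heading=90, pen down
REPEAT 4 [
  -- iteration 1/4 --
  LT 135: heading 90 -> 225
  FD 12.9: (-2,-1) -> (-11.122,-10.122) [heading=225, draw]
  REPEAT 3 [
    -- iteration 1/3 --
    PD: pen down
    RT 135: heading 225 -> 90
    FD 6.9: (-11.122,-10.122) -> (-11.122,-3.222) [heading=90, draw]
    -- iteration 2/3 --
    PD: pen down
    RT 135: heading 90 -> 315
    FD 6.9: (-11.122,-3.222) -> (-6.243,-8.101) [heading=315, draw]
    -- iteration 3/3 --
    PD: pen down
    RT 135: heading 315 -> 180
    FD 6.9: (-6.243,-8.101) -> (-13.143,-8.101) [heading=180, draw]
  ]
  -- iteration 2/4 --
  LT 135: heading 180 -> 315
  FD 12.9: (-13.143,-8.101) -> (-4.021,-17.222) [heading=315, draw]
  REPEAT 3 [
    -- iteration 1/3 --
    PD: pen down
    RT 135: heading 315 -> 180
    FD 6.9: (-4.021,-17.222) -> (-10.921,-17.222) [heading=180, draw]
    -- iteration 2/3 --
    PD: pen down
    RT 135: heading 180 -> 45
    FD 6.9: (-10.921,-17.222) -> (-6.042,-12.343) [heading=45, draw]
    -- iteration 3/3 --
    PD: pen down
    RT 135: heading 45 -> 270
    FD 6.9: (-6.042,-12.343) -> (-6.042,-19.243) [heading=270, draw]
  ]
  -- iteration 3/4 --
  LT 135: heading 270 -> 45
  FD 12.9: (-6.042,-19.243) -> (3.08,-10.122) [heading=45, draw]
  REPEAT 3 [
    -- iteration 1/3 --
    PD: pen down
    RT 135: heading 45 -> 270
    FD 6.9: (3.08,-10.122) -> (3.08,-17.022) [heading=270, draw]
    -- iteration 2/3 --
    PD: pen down
    RT 135: heading 270 -> 135
    FD 6.9: (3.08,-17.022) -> (-1.799,-12.143) [heading=135, draw]
    -- iteration 3/3 --
    PD: pen down
    RT 135: heading 135 -> 0
    FD 6.9: (-1.799,-12.143) -> (5.101,-12.143) [heading=0, draw]
  ]
  -- iteration 4/4 --
  LT 135: heading 0 -> 135
  FD 12.9: (5.101,-12.143) -> (-4.021,-3.021) [heading=135, draw]
  REPEAT 3 [
    -- iteration 1/3 --
    PD: pen down
    RT 135: heading 135 -> 0
    FD 6.9: (-4.021,-3.021) -> (2.879,-3.021) [heading=0, draw]
    -- iteration 2/3 --
    PD: pen down
    RT 135: heading 0 -> 225
    FD 6.9: (2.879,-3.021) -> (-2,-7.9) [heading=225, draw]
    -- iteration 3/3 --
    PD: pen down
    RT 135: heading 225 -> 90
    FD 6.9: (-2,-7.9) -> (-2,-1) [heading=90, draw]
  ]
]
Final: pos=(-2,-1), heading=90, 16 segment(s) drawn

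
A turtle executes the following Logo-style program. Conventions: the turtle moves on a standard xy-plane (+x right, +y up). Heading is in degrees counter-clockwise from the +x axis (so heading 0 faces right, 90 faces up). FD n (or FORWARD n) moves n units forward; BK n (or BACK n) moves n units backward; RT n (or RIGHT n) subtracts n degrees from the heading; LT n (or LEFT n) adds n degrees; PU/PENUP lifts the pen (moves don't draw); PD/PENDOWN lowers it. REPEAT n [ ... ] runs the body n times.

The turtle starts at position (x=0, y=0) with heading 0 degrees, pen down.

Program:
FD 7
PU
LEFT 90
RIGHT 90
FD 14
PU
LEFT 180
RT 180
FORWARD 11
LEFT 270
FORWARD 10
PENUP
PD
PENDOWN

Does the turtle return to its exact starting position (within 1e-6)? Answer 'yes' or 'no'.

Answer: no

Derivation:
Executing turtle program step by step:
Start: pos=(0,0), heading=0, pen down
FD 7: (0,0) -> (7,0) [heading=0, draw]
PU: pen up
LT 90: heading 0 -> 90
RT 90: heading 90 -> 0
FD 14: (7,0) -> (21,0) [heading=0, move]
PU: pen up
LT 180: heading 0 -> 180
RT 180: heading 180 -> 0
FD 11: (21,0) -> (32,0) [heading=0, move]
LT 270: heading 0 -> 270
FD 10: (32,0) -> (32,-10) [heading=270, move]
PU: pen up
PD: pen down
PD: pen down
Final: pos=(32,-10), heading=270, 1 segment(s) drawn

Start position: (0, 0)
Final position: (32, -10)
Distance = 33.526; >= 1e-6 -> NOT closed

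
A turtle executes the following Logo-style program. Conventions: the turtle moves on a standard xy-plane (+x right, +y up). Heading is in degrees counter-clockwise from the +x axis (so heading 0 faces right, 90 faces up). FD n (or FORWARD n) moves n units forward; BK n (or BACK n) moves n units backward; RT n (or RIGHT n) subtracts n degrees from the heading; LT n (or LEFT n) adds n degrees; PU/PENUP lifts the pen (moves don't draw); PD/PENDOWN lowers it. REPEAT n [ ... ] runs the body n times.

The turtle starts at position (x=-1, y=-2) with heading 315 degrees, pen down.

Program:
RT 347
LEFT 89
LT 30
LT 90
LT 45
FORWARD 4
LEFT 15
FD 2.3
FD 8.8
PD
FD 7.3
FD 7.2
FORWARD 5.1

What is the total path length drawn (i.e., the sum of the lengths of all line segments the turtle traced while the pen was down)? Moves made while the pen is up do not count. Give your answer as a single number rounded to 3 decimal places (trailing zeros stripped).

Executing turtle program step by step:
Start: pos=(-1,-2), heading=315, pen down
RT 347: heading 315 -> 328
LT 89: heading 328 -> 57
LT 30: heading 57 -> 87
LT 90: heading 87 -> 177
LT 45: heading 177 -> 222
FD 4: (-1,-2) -> (-3.973,-4.677) [heading=222, draw]
LT 15: heading 222 -> 237
FD 2.3: (-3.973,-4.677) -> (-5.225,-6.605) [heading=237, draw]
FD 8.8: (-5.225,-6.605) -> (-10.018,-13.986) [heading=237, draw]
PD: pen down
FD 7.3: (-10.018,-13.986) -> (-13.994,-20.108) [heading=237, draw]
FD 7.2: (-13.994,-20.108) -> (-17.915,-26.146) [heading=237, draw]
FD 5.1: (-17.915,-26.146) -> (-20.693,-30.424) [heading=237, draw]
Final: pos=(-20.693,-30.424), heading=237, 6 segment(s) drawn

Segment lengths:
  seg 1: (-1,-2) -> (-3.973,-4.677), length = 4
  seg 2: (-3.973,-4.677) -> (-5.225,-6.605), length = 2.3
  seg 3: (-5.225,-6.605) -> (-10.018,-13.986), length = 8.8
  seg 4: (-10.018,-13.986) -> (-13.994,-20.108), length = 7.3
  seg 5: (-13.994,-20.108) -> (-17.915,-26.146), length = 7.2
  seg 6: (-17.915,-26.146) -> (-20.693,-30.424), length = 5.1
Total = 34.7

Answer: 34.7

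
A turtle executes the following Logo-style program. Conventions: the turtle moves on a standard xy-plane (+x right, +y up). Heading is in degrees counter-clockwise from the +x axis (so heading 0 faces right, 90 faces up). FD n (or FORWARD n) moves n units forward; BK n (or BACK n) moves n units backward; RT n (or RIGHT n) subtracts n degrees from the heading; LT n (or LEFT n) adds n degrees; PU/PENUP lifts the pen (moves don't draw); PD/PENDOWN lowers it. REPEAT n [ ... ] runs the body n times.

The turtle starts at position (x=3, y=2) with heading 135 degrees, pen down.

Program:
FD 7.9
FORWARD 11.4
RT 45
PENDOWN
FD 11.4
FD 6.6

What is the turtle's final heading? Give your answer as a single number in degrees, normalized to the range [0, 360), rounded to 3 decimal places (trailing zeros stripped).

Executing turtle program step by step:
Start: pos=(3,2), heading=135, pen down
FD 7.9: (3,2) -> (-2.586,7.586) [heading=135, draw]
FD 11.4: (-2.586,7.586) -> (-10.647,15.647) [heading=135, draw]
RT 45: heading 135 -> 90
PD: pen down
FD 11.4: (-10.647,15.647) -> (-10.647,27.047) [heading=90, draw]
FD 6.6: (-10.647,27.047) -> (-10.647,33.647) [heading=90, draw]
Final: pos=(-10.647,33.647), heading=90, 4 segment(s) drawn

Answer: 90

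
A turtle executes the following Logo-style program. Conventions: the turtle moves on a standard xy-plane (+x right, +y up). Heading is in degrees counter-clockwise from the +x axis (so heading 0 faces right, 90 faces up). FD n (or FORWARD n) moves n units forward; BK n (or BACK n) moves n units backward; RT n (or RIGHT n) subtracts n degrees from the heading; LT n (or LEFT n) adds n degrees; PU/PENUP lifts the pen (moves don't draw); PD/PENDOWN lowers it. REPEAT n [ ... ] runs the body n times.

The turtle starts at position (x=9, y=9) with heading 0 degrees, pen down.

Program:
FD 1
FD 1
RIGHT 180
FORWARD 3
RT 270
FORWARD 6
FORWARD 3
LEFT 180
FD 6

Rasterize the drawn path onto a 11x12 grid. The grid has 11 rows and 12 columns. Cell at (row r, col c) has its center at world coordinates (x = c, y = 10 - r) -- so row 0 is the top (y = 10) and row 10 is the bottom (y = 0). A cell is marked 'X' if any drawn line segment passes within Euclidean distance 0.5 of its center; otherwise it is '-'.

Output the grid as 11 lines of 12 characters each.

Segment 0: (9,9) -> (10,9)
Segment 1: (10,9) -> (11,9)
Segment 2: (11,9) -> (8,9)
Segment 3: (8,9) -> (8,3)
Segment 4: (8,3) -> (8,0)
Segment 5: (8,0) -> (8,6)

Answer: ------------
--------XXXX
--------X---
--------X---
--------X---
--------X---
--------X---
--------X---
--------X---
--------X---
--------X---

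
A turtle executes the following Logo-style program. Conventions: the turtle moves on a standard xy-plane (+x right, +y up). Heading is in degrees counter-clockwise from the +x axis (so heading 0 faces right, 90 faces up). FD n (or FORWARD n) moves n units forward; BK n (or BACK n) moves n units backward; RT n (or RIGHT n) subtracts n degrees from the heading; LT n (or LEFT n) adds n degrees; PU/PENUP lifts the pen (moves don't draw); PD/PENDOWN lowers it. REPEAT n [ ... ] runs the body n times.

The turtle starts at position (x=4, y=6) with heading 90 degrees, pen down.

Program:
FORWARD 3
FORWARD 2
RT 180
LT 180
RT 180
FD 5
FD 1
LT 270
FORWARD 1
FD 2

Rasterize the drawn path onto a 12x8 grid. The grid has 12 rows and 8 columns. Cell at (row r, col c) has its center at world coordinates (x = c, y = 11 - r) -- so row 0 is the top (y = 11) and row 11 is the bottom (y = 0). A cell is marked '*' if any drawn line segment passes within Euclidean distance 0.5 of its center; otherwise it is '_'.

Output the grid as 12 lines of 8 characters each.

Segment 0: (4,6) -> (4,9)
Segment 1: (4,9) -> (4,11)
Segment 2: (4,11) -> (4,6)
Segment 3: (4,6) -> (4,5)
Segment 4: (4,5) -> (3,5)
Segment 5: (3,5) -> (1,5)

Answer: ____*___
____*___
____*___
____*___
____*___
____*___
_****___
________
________
________
________
________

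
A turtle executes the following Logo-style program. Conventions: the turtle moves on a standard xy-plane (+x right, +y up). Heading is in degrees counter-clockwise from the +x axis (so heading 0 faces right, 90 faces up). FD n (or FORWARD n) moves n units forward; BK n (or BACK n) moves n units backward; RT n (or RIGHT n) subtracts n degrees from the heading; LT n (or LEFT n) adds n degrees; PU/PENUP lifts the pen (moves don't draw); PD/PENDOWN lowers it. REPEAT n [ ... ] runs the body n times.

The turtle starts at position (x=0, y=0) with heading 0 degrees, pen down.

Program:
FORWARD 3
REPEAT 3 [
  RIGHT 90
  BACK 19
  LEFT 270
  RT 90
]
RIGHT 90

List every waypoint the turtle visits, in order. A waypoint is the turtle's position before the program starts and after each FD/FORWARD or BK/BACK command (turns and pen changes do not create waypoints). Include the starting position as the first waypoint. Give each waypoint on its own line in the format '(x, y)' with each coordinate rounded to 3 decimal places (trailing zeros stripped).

Executing turtle program step by step:
Start: pos=(0,0), heading=0, pen down
FD 3: (0,0) -> (3,0) [heading=0, draw]
REPEAT 3 [
  -- iteration 1/3 --
  RT 90: heading 0 -> 270
  BK 19: (3,0) -> (3,19) [heading=270, draw]
  LT 270: heading 270 -> 180
  RT 90: heading 180 -> 90
  -- iteration 2/3 --
  RT 90: heading 90 -> 0
  BK 19: (3,19) -> (-16,19) [heading=0, draw]
  LT 270: heading 0 -> 270
  RT 90: heading 270 -> 180
  -- iteration 3/3 --
  RT 90: heading 180 -> 90
  BK 19: (-16,19) -> (-16,0) [heading=90, draw]
  LT 270: heading 90 -> 0
  RT 90: heading 0 -> 270
]
RT 90: heading 270 -> 180
Final: pos=(-16,0), heading=180, 4 segment(s) drawn
Waypoints (5 total):
(0, 0)
(3, 0)
(3, 19)
(-16, 19)
(-16, 0)

Answer: (0, 0)
(3, 0)
(3, 19)
(-16, 19)
(-16, 0)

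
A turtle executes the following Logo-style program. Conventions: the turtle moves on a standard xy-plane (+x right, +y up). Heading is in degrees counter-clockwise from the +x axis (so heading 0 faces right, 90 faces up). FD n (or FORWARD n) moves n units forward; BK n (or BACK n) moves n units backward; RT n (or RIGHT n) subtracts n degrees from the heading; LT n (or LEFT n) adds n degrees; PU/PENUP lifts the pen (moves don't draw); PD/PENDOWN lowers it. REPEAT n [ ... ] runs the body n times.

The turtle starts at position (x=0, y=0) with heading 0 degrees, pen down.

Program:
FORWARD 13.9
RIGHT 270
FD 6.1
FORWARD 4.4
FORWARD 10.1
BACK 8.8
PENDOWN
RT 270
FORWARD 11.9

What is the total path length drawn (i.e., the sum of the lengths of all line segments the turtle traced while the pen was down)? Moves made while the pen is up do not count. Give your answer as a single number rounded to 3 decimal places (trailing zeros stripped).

Executing turtle program step by step:
Start: pos=(0,0), heading=0, pen down
FD 13.9: (0,0) -> (13.9,0) [heading=0, draw]
RT 270: heading 0 -> 90
FD 6.1: (13.9,0) -> (13.9,6.1) [heading=90, draw]
FD 4.4: (13.9,6.1) -> (13.9,10.5) [heading=90, draw]
FD 10.1: (13.9,10.5) -> (13.9,20.6) [heading=90, draw]
BK 8.8: (13.9,20.6) -> (13.9,11.8) [heading=90, draw]
PD: pen down
RT 270: heading 90 -> 180
FD 11.9: (13.9,11.8) -> (2,11.8) [heading=180, draw]
Final: pos=(2,11.8), heading=180, 6 segment(s) drawn

Segment lengths:
  seg 1: (0,0) -> (13.9,0), length = 13.9
  seg 2: (13.9,0) -> (13.9,6.1), length = 6.1
  seg 3: (13.9,6.1) -> (13.9,10.5), length = 4.4
  seg 4: (13.9,10.5) -> (13.9,20.6), length = 10.1
  seg 5: (13.9,20.6) -> (13.9,11.8), length = 8.8
  seg 6: (13.9,11.8) -> (2,11.8), length = 11.9
Total = 55.2

Answer: 55.2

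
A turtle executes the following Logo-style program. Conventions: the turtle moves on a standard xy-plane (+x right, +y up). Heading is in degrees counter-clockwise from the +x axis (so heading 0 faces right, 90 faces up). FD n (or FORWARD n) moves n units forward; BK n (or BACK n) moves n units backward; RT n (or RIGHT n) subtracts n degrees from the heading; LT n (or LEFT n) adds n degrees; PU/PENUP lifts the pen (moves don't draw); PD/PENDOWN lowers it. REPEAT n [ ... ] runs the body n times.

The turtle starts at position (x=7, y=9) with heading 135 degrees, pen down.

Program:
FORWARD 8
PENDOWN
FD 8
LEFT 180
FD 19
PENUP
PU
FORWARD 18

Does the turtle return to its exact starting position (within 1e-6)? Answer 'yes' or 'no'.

Answer: no

Derivation:
Executing turtle program step by step:
Start: pos=(7,9), heading=135, pen down
FD 8: (7,9) -> (1.343,14.657) [heading=135, draw]
PD: pen down
FD 8: (1.343,14.657) -> (-4.314,20.314) [heading=135, draw]
LT 180: heading 135 -> 315
FD 19: (-4.314,20.314) -> (9.121,6.879) [heading=315, draw]
PU: pen up
PU: pen up
FD 18: (9.121,6.879) -> (21.849,-5.849) [heading=315, move]
Final: pos=(21.849,-5.849), heading=315, 3 segment(s) drawn

Start position: (7, 9)
Final position: (21.849, -5.849)
Distance = 21; >= 1e-6 -> NOT closed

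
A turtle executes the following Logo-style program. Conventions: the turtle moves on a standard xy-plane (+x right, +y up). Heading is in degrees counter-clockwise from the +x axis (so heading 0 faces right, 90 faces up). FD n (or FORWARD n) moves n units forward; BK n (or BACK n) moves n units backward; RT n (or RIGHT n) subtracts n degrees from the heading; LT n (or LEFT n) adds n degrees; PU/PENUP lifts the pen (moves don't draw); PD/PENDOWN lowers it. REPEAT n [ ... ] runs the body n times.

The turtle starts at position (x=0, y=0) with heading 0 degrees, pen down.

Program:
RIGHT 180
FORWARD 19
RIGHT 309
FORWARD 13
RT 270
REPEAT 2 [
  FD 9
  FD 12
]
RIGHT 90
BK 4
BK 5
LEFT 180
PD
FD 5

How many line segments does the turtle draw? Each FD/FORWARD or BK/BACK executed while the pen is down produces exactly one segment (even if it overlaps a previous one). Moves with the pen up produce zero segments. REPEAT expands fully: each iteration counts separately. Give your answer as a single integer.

Executing turtle program step by step:
Start: pos=(0,0), heading=0, pen down
RT 180: heading 0 -> 180
FD 19: (0,0) -> (-19,0) [heading=180, draw]
RT 309: heading 180 -> 231
FD 13: (-19,0) -> (-27.181,-10.103) [heading=231, draw]
RT 270: heading 231 -> 321
REPEAT 2 [
  -- iteration 1/2 --
  FD 9: (-27.181,-10.103) -> (-20.187,-15.767) [heading=321, draw]
  FD 12: (-20.187,-15.767) -> (-10.861,-23.319) [heading=321, draw]
  -- iteration 2/2 --
  FD 9: (-10.861,-23.319) -> (-3.867,-28.983) [heading=321, draw]
  FD 12: (-3.867,-28.983) -> (5.459,-36.534) [heading=321, draw]
]
RT 90: heading 321 -> 231
BK 4: (5.459,-36.534) -> (7.976,-33.426) [heading=231, draw]
BK 5: (7.976,-33.426) -> (11.123,-29.54) [heading=231, draw]
LT 180: heading 231 -> 51
PD: pen down
FD 5: (11.123,-29.54) -> (14.269,-25.654) [heading=51, draw]
Final: pos=(14.269,-25.654), heading=51, 9 segment(s) drawn
Segments drawn: 9

Answer: 9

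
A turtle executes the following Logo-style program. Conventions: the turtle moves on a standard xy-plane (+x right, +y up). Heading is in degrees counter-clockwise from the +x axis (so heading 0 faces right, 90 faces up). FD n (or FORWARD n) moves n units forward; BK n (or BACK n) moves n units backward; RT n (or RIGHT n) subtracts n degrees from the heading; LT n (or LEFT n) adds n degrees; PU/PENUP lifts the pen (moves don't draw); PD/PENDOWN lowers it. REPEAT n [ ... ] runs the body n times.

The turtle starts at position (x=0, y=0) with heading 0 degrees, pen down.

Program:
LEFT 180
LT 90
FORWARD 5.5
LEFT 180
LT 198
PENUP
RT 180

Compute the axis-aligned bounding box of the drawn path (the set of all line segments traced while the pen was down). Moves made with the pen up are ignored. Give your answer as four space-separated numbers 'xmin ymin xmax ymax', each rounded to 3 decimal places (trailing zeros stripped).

Executing turtle program step by step:
Start: pos=(0,0), heading=0, pen down
LT 180: heading 0 -> 180
LT 90: heading 180 -> 270
FD 5.5: (0,0) -> (0,-5.5) [heading=270, draw]
LT 180: heading 270 -> 90
LT 198: heading 90 -> 288
PU: pen up
RT 180: heading 288 -> 108
Final: pos=(0,-5.5), heading=108, 1 segment(s) drawn

Segment endpoints: x in {0, 0}, y in {-5.5, 0}
xmin=0, ymin=-5.5, xmax=0, ymax=0

Answer: 0 -5.5 0 0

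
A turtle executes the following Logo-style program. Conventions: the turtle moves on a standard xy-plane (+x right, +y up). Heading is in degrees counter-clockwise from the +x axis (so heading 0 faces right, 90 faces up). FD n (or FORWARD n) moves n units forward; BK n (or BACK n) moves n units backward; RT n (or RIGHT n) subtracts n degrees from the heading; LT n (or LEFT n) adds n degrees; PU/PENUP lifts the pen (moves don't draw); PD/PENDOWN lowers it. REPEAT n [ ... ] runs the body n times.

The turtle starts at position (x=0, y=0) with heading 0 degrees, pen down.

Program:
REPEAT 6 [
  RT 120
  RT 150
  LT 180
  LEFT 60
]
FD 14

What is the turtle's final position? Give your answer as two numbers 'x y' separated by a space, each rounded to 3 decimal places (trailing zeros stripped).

Answer: -14 0

Derivation:
Executing turtle program step by step:
Start: pos=(0,0), heading=0, pen down
REPEAT 6 [
  -- iteration 1/6 --
  RT 120: heading 0 -> 240
  RT 150: heading 240 -> 90
  LT 180: heading 90 -> 270
  LT 60: heading 270 -> 330
  -- iteration 2/6 --
  RT 120: heading 330 -> 210
  RT 150: heading 210 -> 60
  LT 180: heading 60 -> 240
  LT 60: heading 240 -> 300
  -- iteration 3/6 --
  RT 120: heading 300 -> 180
  RT 150: heading 180 -> 30
  LT 180: heading 30 -> 210
  LT 60: heading 210 -> 270
  -- iteration 4/6 --
  RT 120: heading 270 -> 150
  RT 150: heading 150 -> 0
  LT 180: heading 0 -> 180
  LT 60: heading 180 -> 240
  -- iteration 5/6 --
  RT 120: heading 240 -> 120
  RT 150: heading 120 -> 330
  LT 180: heading 330 -> 150
  LT 60: heading 150 -> 210
  -- iteration 6/6 --
  RT 120: heading 210 -> 90
  RT 150: heading 90 -> 300
  LT 180: heading 300 -> 120
  LT 60: heading 120 -> 180
]
FD 14: (0,0) -> (-14,0) [heading=180, draw]
Final: pos=(-14,0), heading=180, 1 segment(s) drawn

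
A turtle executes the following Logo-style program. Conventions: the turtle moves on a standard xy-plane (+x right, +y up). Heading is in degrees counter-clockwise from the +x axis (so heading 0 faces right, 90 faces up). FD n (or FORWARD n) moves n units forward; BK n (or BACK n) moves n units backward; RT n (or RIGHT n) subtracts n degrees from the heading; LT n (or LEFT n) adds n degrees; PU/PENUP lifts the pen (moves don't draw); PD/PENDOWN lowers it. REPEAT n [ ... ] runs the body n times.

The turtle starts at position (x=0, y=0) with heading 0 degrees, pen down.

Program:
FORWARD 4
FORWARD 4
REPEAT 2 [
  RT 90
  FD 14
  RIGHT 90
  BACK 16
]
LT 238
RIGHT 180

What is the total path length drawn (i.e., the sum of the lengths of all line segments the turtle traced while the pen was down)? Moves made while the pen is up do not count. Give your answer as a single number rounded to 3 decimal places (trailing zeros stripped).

Answer: 68

Derivation:
Executing turtle program step by step:
Start: pos=(0,0), heading=0, pen down
FD 4: (0,0) -> (4,0) [heading=0, draw]
FD 4: (4,0) -> (8,0) [heading=0, draw]
REPEAT 2 [
  -- iteration 1/2 --
  RT 90: heading 0 -> 270
  FD 14: (8,0) -> (8,-14) [heading=270, draw]
  RT 90: heading 270 -> 180
  BK 16: (8,-14) -> (24,-14) [heading=180, draw]
  -- iteration 2/2 --
  RT 90: heading 180 -> 90
  FD 14: (24,-14) -> (24,0) [heading=90, draw]
  RT 90: heading 90 -> 0
  BK 16: (24,0) -> (8,0) [heading=0, draw]
]
LT 238: heading 0 -> 238
RT 180: heading 238 -> 58
Final: pos=(8,0), heading=58, 6 segment(s) drawn

Segment lengths:
  seg 1: (0,0) -> (4,0), length = 4
  seg 2: (4,0) -> (8,0), length = 4
  seg 3: (8,0) -> (8,-14), length = 14
  seg 4: (8,-14) -> (24,-14), length = 16
  seg 5: (24,-14) -> (24,0), length = 14
  seg 6: (24,0) -> (8,0), length = 16
Total = 68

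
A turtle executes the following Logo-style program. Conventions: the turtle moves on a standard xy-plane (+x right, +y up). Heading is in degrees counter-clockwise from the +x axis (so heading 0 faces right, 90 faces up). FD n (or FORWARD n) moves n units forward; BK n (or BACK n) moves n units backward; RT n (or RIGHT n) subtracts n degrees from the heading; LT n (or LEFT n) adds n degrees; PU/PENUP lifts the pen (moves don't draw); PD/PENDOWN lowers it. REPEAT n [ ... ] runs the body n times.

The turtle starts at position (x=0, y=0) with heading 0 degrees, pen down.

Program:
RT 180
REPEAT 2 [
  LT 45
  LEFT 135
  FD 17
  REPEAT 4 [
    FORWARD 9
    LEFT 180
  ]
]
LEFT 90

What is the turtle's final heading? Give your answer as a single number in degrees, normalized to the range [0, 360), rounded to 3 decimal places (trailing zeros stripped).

Executing turtle program step by step:
Start: pos=(0,0), heading=0, pen down
RT 180: heading 0 -> 180
REPEAT 2 [
  -- iteration 1/2 --
  LT 45: heading 180 -> 225
  LT 135: heading 225 -> 0
  FD 17: (0,0) -> (17,0) [heading=0, draw]
  REPEAT 4 [
    -- iteration 1/4 --
    FD 9: (17,0) -> (26,0) [heading=0, draw]
    LT 180: heading 0 -> 180
    -- iteration 2/4 --
    FD 9: (26,0) -> (17,0) [heading=180, draw]
    LT 180: heading 180 -> 0
    -- iteration 3/4 --
    FD 9: (17,0) -> (26,0) [heading=0, draw]
    LT 180: heading 0 -> 180
    -- iteration 4/4 --
    FD 9: (26,0) -> (17,0) [heading=180, draw]
    LT 180: heading 180 -> 0
  ]
  -- iteration 2/2 --
  LT 45: heading 0 -> 45
  LT 135: heading 45 -> 180
  FD 17: (17,0) -> (0,0) [heading=180, draw]
  REPEAT 4 [
    -- iteration 1/4 --
    FD 9: (0,0) -> (-9,0) [heading=180, draw]
    LT 180: heading 180 -> 0
    -- iteration 2/4 --
    FD 9: (-9,0) -> (0,0) [heading=0, draw]
    LT 180: heading 0 -> 180
    -- iteration 3/4 --
    FD 9: (0,0) -> (-9,0) [heading=180, draw]
    LT 180: heading 180 -> 0
    -- iteration 4/4 --
    FD 9: (-9,0) -> (0,0) [heading=0, draw]
    LT 180: heading 0 -> 180
  ]
]
LT 90: heading 180 -> 270
Final: pos=(0,0), heading=270, 10 segment(s) drawn

Answer: 270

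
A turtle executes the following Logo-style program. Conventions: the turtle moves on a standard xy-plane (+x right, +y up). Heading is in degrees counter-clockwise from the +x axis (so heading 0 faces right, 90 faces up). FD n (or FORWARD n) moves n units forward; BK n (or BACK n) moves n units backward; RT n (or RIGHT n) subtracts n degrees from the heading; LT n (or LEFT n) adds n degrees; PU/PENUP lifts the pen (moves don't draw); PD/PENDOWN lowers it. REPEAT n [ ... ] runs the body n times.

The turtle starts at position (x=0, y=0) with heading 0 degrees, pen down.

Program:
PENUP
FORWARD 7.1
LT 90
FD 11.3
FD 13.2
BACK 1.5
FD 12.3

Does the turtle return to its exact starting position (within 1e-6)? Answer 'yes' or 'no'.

Answer: no

Derivation:
Executing turtle program step by step:
Start: pos=(0,0), heading=0, pen down
PU: pen up
FD 7.1: (0,0) -> (7.1,0) [heading=0, move]
LT 90: heading 0 -> 90
FD 11.3: (7.1,0) -> (7.1,11.3) [heading=90, move]
FD 13.2: (7.1,11.3) -> (7.1,24.5) [heading=90, move]
BK 1.5: (7.1,24.5) -> (7.1,23) [heading=90, move]
FD 12.3: (7.1,23) -> (7.1,35.3) [heading=90, move]
Final: pos=(7.1,35.3), heading=90, 0 segment(s) drawn

Start position: (0, 0)
Final position: (7.1, 35.3)
Distance = 36.007; >= 1e-6 -> NOT closed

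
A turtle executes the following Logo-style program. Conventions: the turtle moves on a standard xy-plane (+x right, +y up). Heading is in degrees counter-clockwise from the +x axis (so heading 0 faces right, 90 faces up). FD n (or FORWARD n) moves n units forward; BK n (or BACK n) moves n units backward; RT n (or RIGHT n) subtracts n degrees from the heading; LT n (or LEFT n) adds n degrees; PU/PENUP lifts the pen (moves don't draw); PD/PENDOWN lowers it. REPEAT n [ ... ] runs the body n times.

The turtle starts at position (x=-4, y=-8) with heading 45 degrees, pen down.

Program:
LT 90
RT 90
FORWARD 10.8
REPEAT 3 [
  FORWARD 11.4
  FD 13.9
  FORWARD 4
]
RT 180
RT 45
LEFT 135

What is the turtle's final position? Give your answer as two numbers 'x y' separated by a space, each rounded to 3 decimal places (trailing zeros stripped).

Answer: 65.791 61.791

Derivation:
Executing turtle program step by step:
Start: pos=(-4,-8), heading=45, pen down
LT 90: heading 45 -> 135
RT 90: heading 135 -> 45
FD 10.8: (-4,-8) -> (3.637,-0.363) [heading=45, draw]
REPEAT 3 [
  -- iteration 1/3 --
  FD 11.4: (3.637,-0.363) -> (11.698,7.698) [heading=45, draw]
  FD 13.9: (11.698,7.698) -> (21.527,17.527) [heading=45, draw]
  FD 4: (21.527,17.527) -> (24.355,20.355) [heading=45, draw]
  -- iteration 2/3 --
  FD 11.4: (24.355,20.355) -> (32.416,28.416) [heading=45, draw]
  FD 13.9: (32.416,28.416) -> (42.245,38.245) [heading=45, draw]
  FD 4: (42.245,38.245) -> (45.073,41.073) [heading=45, draw]
  -- iteration 3/3 --
  FD 11.4: (45.073,41.073) -> (53.134,49.134) [heading=45, draw]
  FD 13.9: (53.134,49.134) -> (62.963,58.963) [heading=45, draw]
  FD 4: (62.963,58.963) -> (65.791,61.791) [heading=45, draw]
]
RT 180: heading 45 -> 225
RT 45: heading 225 -> 180
LT 135: heading 180 -> 315
Final: pos=(65.791,61.791), heading=315, 10 segment(s) drawn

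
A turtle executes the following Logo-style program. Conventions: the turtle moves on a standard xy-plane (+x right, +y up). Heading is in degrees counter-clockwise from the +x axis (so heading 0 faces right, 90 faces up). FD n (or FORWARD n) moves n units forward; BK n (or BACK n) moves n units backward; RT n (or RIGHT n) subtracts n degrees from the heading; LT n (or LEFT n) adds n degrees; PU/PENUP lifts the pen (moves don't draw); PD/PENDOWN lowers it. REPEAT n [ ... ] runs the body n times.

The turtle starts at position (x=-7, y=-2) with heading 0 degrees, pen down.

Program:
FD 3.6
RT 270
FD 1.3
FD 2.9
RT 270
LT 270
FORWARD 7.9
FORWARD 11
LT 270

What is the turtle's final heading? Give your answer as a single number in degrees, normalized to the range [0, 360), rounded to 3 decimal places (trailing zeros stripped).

Executing turtle program step by step:
Start: pos=(-7,-2), heading=0, pen down
FD 3.6: (-7,-2) -> (-3.4,-2) [heading=0, draw]
RT 270: heading 0 -> 90
FD 1.3: (-3.4,-2) -> (-3.4,-0.7) [heading=90, draw]
FD 2.9: (-3.4,-0.7) -> (-3.4,2.2) [heading=90, draw]
RT 270: heading 90 -> 180
LT 270: heading 180 -> 90
FD 7.9: (-3.4,2.2) -> (-3.4,10.1) [heading=90, draw]
FD 11: (-3.4,10.1) -> (-3.4,21.1) [heading=90, draw]
LT 270: heading 90 -> 0
Final: pos=(-3.4,21.1), heading=0, 5 segment(s) drawn

Answer: 0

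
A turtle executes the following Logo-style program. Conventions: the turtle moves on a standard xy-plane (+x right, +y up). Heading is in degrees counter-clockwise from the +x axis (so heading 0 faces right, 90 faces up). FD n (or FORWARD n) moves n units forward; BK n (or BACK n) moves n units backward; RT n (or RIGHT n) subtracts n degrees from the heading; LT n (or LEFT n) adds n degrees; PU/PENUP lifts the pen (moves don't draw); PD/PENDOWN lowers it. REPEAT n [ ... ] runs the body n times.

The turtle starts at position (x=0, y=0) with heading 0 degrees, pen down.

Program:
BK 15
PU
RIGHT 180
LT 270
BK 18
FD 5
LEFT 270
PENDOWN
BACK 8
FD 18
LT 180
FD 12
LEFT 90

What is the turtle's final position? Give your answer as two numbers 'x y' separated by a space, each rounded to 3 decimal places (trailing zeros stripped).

Executing turtle program step by step:
Start: pos=(0,0), heading=0, pen down
BK 15: (0,0) -> (-15,0) [heading=0, draw]
PU: pen up
RT 180: heading 0 -> 180
LT 270: heading 180 -> 90
BK 18: (-15,0) -> (-15,-18) [heading=90, move]
FD 5: (-15,-18) -> (-15,-13) [heading=90, move]
LT 270: heading 90 -> 0
PD: pen down
BK 8: (-15,-13) -> (-23,-13) [heading=0, draw]
FD 18: (-23,-13) -> (-5,-13) [heading=0, draw]
LT 180: heading 0 -> 180
FD 12: (-5,-13) -> (-17,-13) [heading=180, draw]
LT 90: heading 180 -> 270
Final: pos=(-17,-13), heading=270, 4 segment(s) drawn

Answer: -17 -13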